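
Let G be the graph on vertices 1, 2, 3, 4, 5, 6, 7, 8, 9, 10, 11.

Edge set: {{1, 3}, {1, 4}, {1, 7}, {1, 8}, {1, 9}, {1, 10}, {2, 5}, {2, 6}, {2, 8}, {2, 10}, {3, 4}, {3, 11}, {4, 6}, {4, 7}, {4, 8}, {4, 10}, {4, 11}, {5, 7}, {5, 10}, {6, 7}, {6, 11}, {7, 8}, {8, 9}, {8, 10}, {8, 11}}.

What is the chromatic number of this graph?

1, 4, 8, 10 form a clique, so at least 4 colors are needed.
4 colors suffice: color a → {3, 5, 6, 8}; color b → {2, 4, 9}; color c → {1, 11}; color d → {7, 10}. No two adjacent vertices share a color.

4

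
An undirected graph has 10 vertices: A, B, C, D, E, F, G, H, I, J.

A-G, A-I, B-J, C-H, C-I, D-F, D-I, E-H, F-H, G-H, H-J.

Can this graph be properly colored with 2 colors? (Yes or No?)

The cycle A-I-C-H-G-A has odd length 5, so it cannot be 2-colored; at least 3 colors are needed.
So 2 colors are not enough.

No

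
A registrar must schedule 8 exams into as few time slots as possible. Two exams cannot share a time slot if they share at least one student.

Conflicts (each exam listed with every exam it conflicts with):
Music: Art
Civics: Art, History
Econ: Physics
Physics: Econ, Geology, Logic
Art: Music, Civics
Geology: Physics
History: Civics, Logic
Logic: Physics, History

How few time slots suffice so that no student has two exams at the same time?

2

Econ and Physics conflict, so at least 2 time slots are needed.
2 time slots suffice: time slot 1 → {Physics, Art, History}; time slot 2 → {Music, Civics, Econ, Geology, Logic}. Every pair that conflicts lands in different time slots.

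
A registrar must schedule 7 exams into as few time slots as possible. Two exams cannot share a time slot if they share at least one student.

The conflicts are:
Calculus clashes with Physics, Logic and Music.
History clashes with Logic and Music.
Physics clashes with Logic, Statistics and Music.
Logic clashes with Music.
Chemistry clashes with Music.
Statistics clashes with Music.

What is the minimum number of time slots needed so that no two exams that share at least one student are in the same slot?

4

Calculus, Physics, Logic, Music pairwise conflict, so at least 4 time slots are needed.
Using 4 time slots: Calculus=4, History=2, Physics=2, Logic=3, Chemistry=2, Statistics=3, Music=1. Each listed conflict is separated.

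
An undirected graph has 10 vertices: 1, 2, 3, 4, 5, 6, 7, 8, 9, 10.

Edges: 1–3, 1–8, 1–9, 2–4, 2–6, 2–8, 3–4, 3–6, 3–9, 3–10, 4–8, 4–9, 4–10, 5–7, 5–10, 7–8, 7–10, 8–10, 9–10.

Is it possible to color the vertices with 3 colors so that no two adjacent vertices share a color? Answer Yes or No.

3, 4, 9, 10 are mutually adjacent (a clique of size 4), so at least 4 colors are needed.
So 3 colors are not enough.

No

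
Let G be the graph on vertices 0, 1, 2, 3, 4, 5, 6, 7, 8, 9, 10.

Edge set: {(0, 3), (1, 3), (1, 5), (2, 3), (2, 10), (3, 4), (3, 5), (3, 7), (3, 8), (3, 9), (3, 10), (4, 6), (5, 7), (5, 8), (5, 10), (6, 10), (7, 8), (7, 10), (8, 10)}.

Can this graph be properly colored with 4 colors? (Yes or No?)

3, 5, 7, 8, 10 are pairwise adjacent (a clique of size 5), so at least 5 colors are needed.
So 4 colors are not enough.

No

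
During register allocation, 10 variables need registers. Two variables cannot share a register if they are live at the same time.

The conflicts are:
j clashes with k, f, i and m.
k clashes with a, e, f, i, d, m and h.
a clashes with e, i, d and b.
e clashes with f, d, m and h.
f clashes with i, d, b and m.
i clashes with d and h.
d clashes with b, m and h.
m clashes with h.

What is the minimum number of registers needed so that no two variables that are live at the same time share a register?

5

k, e, f, d, m pairwise conflict, so at least 5 registers are needed.
5 registers suffice: register 1 → {k, b}; register 2 → {j, d}; register 3 → {a, f, h}; register 4 → {i, m}; register 5 → {e}. No two conflicting variables share a register.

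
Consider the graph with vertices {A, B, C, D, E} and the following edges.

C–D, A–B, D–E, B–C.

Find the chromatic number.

2

D and E are adjacent, so at least 2 colors are needed.
2 colors suffice: color 1 → {B, D}; color 2 → {A, C, E}. Each edge has distinct colors on its endpoints.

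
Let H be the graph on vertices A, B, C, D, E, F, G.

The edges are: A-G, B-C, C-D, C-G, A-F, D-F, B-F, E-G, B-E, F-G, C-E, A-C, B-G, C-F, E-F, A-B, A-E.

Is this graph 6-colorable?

The chromatic number is 6. A, B, C, E, F, G are mutually adjacent (a clique of size 6), so at least 6 colors are needed.
One proper 6-coloring: A=5, B=3, C=2, D=3, E=4, F=1, G=6.
That is already a proper 6-coloring.

Yes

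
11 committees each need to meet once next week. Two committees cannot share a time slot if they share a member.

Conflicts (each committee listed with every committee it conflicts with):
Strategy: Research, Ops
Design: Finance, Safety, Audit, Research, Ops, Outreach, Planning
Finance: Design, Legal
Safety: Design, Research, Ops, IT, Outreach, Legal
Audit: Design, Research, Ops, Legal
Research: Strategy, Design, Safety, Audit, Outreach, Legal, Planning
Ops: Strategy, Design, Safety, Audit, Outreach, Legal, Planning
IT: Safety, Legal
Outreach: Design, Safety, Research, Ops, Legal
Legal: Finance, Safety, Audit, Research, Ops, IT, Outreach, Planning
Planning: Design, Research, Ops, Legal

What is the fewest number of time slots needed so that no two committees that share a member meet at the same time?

4

Design, Safety, Research, Outreach all conflict with each other, so at least 4 time slots are needed.
4 time slots suffice: time slot 1 → {Strategy, Design, Legal}; time slot 2 → {Finance, Research, Ops, IT}; time slot 3 → {Safety, Audit, Planning}; time slot 4 → {Outreach}. No two conflicting committees share a time slot.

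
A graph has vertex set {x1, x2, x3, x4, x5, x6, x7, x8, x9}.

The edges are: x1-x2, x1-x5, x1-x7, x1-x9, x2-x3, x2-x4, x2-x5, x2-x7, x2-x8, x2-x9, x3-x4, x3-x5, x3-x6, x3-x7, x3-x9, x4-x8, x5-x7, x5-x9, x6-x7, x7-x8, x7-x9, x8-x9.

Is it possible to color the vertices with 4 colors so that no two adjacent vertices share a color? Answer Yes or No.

No

x1, x2, x5, x7, x9 form a clique, so at least 5 colors are needed.
So 4 colors are not enough.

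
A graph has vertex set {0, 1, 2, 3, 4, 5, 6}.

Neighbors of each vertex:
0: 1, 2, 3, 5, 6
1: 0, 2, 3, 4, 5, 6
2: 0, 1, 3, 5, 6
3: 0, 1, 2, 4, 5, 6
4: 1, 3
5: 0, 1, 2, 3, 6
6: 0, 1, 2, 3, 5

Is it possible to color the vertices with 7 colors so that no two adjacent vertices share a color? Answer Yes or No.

Yes

The chromatic number is 6. 0, 1, 2, 3, 5, 6 form a clique, so at least 6 colors are needed.
6 colors suffice: color red → {3}; color blue → {1}; color green → {0, 4}; color yellow → {5}; color purple → {2}; color orange → {6}.
Since 7 ≥ 6, a proper 7-coloring certainly exists.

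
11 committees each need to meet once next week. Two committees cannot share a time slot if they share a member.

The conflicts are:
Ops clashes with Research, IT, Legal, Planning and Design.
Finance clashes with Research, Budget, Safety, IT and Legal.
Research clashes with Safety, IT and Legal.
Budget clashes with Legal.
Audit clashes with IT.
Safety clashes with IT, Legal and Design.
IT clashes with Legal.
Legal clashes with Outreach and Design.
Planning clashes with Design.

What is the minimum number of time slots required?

5

Finance, Research, Safety, IT, Legal are mutually in conflict, so at least 5 time slots are needed.
5 time slots suffice: time slot 1 → {Audit, Legal, Planning}; time slot 2 → {Budget, IT, Outreach, Design}; time slot 3 → {Ops, Finance}; time slot 4 → {Safety}; time slot 5 → {Research}. Each listed conflict is separated.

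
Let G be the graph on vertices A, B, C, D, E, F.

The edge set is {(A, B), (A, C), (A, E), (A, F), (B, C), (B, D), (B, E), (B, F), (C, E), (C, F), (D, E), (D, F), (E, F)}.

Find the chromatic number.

A, B, C, E, F are mutually adjacent (a clique of size 5), so at least 5 colors are needed.
5 colors suffice: color 1 → {E}; color 2 → {B}; color 3 → {F}; color 4 → {A, D}; color 5 → {C}. Each edge has distinct colors on its endpoints.

5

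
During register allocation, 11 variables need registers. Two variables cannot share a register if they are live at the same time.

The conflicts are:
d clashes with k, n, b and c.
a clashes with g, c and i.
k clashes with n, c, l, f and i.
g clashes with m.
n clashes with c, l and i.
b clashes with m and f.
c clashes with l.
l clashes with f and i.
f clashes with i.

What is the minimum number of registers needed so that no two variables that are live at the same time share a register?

d, k, n, c all conflict with each other, so at least 4 registers are needed.
4 registers suffice: register 1 → {a, k, b}; register 2 → {g, c, i}; register 3 → {n, m, f}; register 4 → {d, l}. Each listed conflict is separated.

4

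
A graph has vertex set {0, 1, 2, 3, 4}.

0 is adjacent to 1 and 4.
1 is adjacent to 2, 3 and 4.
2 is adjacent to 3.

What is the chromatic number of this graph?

0, 1, 4 form a triangle, so at least 3 colors are needed.
A valid assignment using 3 colors: 0=b, 1=a, 2=b, 3=c, 4=c. Every edge joins two different colors.

3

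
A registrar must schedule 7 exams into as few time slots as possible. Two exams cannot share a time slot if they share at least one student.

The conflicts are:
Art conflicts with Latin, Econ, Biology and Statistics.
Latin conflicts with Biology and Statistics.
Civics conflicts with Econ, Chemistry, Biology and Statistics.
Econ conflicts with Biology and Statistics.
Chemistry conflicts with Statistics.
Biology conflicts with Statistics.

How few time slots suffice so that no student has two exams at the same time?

4

Civics, Econ, Biology, Statistics all conflict with each other, so at least 4 time slots are needed.
4 time slots suffice: time slot 1 → {Statistics}; time slot 2 → {Chemistry, Biology}; time slot 3 → {Art, Civics}; time slot 4 → {Latin, Econ}. Every pair that conflicts lands in different time slots.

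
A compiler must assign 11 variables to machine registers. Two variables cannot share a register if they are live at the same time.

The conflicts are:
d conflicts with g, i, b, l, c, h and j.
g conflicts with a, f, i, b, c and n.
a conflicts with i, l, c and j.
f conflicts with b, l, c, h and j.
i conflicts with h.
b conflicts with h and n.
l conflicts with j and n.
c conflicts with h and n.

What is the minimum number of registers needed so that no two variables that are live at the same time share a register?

d, l, j pairwise conflict, so at least 3 registers are needed.
3 registers suffice: register 1 → {d, a, f, n}; register 2 → {g, l, h}; register 3 → {i, b, c, j}. Every pair that conflicts lands in different registers.

3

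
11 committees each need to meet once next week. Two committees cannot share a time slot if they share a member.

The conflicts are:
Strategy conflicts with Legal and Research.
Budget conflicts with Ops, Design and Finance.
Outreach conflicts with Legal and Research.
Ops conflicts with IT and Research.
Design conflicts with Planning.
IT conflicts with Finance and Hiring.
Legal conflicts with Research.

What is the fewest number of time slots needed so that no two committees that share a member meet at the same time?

3

Outreach, Legal, Research are mutually in conflict, so at least 3 time slots are needed.
A valid assignment using 3 time slots: Strategy=3, Budget=1, Outreach=3, Ops=2, Design=2, IT=1, Legal=2, Finance=2, Planning=1, Research=1, Hiring=2. Every pair that conflicts lands in different time slots.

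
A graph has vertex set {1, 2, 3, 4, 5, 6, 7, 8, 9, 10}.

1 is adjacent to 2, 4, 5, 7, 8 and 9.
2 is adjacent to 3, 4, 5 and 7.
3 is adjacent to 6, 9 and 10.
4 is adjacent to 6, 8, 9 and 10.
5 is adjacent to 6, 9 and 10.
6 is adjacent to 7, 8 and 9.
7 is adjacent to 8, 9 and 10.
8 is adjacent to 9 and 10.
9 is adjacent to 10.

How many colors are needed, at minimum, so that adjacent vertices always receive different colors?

4

1, 4, 8, 9 are mutually adjacent (a clique of size 4), so at least 4 colors are needed.
4 colors suffice: color a → {2, 9}; color b → {1, 6, 10}; color c → {3, 4, 5, 7}; color d → {8}. Each edge has distinct colors on its endpoints.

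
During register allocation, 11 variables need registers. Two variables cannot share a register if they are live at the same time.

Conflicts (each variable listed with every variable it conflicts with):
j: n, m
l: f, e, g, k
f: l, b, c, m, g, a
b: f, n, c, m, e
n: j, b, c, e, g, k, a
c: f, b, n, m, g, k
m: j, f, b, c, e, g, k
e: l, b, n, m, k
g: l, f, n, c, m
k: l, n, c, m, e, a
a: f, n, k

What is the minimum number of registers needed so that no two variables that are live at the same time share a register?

4

f, b, c, m all conflict with each other, so at least 4 registers are needed.
4 registers suffice: register 1 → {l, n, m}; register 2 → {j, c, e, a}; register 3 → {f, k}; register 4 → {b, g}. No two conflicting variables share a register.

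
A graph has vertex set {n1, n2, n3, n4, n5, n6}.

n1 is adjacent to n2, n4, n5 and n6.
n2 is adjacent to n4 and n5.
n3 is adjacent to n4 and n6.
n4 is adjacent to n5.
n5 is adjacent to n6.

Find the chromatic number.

4

n1, n2, n4, n5 are pairwise adjacent (a clique of size 4), so at least 4 colors are needed.
4 colors suffice: color 1 → {n3, n5}; color 2 → {n1}; color 3 → {n4, n6}; color 4 → {n2}. Every edge joins two different colors.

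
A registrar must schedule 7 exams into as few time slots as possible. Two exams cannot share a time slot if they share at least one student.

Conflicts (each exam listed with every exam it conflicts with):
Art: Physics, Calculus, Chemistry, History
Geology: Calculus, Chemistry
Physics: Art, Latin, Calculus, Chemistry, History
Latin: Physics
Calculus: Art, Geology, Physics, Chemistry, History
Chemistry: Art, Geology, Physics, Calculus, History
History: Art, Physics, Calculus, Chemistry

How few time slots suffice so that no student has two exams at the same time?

5

Art, Physics, Calculus, Chemistry, History pairwise conflict, so at least 5 time slots are needed.
5 time slots suffice: Art=5, Geology=2, Physics=2, Latin=1, Calculus=1, Chemistry=3, History=4. Every pair that conflicts lands in different time slots.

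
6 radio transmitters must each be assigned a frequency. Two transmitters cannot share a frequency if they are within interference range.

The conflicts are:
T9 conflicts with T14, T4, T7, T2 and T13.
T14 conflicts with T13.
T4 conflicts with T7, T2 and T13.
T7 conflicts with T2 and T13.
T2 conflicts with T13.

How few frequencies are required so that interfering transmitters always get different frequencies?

5

T9, T4, T7, T2, T13 all conflict with each other, so at least 5 frequencies are needed.
5 frequencies suffice: frequency 1 → {T9}; frequency 2 → {T13}; frequency 3 → {T14, T2}; frequency 4 → {T4}; frequency 5 → {T7}. No two conflicting transmitters share a frequency.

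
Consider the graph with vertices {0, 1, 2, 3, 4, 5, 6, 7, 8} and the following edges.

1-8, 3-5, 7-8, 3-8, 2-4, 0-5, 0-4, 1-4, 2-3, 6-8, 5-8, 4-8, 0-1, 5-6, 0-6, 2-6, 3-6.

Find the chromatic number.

3, 5, 6, 8 are pairwise adjacent (a clique of size 4), so at least 4 colors are needed.
4 colors suffice: 0=a, 1=c, 2=a, 3=d, 4=b, 5=c, 6=b, 7=b, 8=a. No two adjacent vertices share a color.

4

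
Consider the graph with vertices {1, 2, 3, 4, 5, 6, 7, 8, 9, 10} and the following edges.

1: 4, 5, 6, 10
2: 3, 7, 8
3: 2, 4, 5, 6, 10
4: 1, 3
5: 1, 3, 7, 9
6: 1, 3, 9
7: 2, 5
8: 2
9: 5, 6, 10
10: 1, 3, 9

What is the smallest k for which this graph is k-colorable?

2

2 and 8 are adjacent, so at least 2 colors are needed.
2 colors suffice: color red → {1, 3, 7, 8, 9}; color blue → {2, 4, 5, 6, 10}. No two adjacent vertices share a color.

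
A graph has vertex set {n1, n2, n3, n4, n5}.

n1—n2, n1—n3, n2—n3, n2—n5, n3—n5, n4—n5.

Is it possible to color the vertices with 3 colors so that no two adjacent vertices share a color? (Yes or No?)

Yes

The chromatic number is 3. n2, n3, n5 are pairwise adjacent, so at least 3 colors are needed.
3 colors suffice: color 1 → {n1, n5}; color 2 → {n3, n4}; color 3 → {n2}.
That is already a proper 3-coloring.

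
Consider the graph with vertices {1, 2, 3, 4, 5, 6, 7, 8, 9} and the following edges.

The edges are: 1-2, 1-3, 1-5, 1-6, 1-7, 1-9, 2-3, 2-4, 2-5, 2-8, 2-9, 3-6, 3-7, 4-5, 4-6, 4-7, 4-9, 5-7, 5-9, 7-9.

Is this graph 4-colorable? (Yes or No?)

The chromatic number is 4. 2, 4, 5, 9 are mutually adjacent (a clique of size 4), so at least 4 colors are needed.
One proper 4-coloring: 1=blue, 2=red, 3=green, 4=blue, 5=yellow, 6=red, 7=red, 8=blue, 9=green.
That is already a proper 4-coloring.

Yes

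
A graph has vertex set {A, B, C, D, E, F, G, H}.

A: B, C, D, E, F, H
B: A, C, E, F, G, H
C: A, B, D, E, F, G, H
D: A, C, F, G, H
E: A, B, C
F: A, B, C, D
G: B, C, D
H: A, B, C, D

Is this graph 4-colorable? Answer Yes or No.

Yes

The chromatic number is 4. A, C, D, F are pairwise adjacent (a clique of size 4), so at least 4 colors are needed.
One proper 4-coloring: A=2, B=3, C=1, D=3, E=4, F=4, G=2, H=4.
That is already a proper 4-coloring.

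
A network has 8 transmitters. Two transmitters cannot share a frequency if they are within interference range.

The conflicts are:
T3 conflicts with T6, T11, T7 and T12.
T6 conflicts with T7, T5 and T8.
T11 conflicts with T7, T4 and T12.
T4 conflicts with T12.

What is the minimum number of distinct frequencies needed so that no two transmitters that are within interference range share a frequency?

T3, T11, T12 pairwise conflict, so at least 3 frequencies are needed.
A valid assignment using 3 frequencies: T3=1, T6=2, T11=2, T7=3, T4=1, T12=3, T5=1, T8=1. Each listed conflict is separated.

3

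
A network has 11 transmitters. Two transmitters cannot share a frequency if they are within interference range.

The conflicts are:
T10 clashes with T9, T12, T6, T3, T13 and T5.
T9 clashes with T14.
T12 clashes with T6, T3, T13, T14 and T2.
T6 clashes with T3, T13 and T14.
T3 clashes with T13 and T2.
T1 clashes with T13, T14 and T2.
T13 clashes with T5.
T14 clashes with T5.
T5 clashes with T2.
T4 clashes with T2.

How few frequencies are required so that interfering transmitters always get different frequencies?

T10, T12, T6, T3, T13 pairwise conflict, so at least 5 frequencies are needed.
A valid assignment using 5 frequencies: T10=1, T9=2, T12=2, T6=5, T3=4, T1=2, T13=3, T14=1, T5=2, T4=2, T2=1. No two conflicting transmitters share a frequency.

5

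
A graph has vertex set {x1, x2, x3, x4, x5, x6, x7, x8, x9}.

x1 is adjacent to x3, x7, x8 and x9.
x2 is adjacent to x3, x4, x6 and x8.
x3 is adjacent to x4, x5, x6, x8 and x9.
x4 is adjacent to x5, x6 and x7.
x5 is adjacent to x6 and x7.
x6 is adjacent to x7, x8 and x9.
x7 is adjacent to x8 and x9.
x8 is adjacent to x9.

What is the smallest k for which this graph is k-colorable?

4

x4, x5, x6, x7 are mutually adjacent (a clique of size 4), so at least 4 colors are needed.
4 colors suffice: color R → {x1, x6}; color B → {x3, x7}; color G → {x4, x8}; color Y → {x2, x5, x9}. Every edge joins two different colors.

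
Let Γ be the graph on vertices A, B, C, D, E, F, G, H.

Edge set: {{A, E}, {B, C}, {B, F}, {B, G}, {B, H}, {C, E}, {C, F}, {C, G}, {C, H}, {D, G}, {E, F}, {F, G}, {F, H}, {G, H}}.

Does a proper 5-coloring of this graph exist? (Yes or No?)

The chromatic number is 5. B, C, F, G, H form a clique, so at least 5 colors are needed.
A valid assignment using 5 colors: A=red, B=purple, C=blue, D=red, E=green, F=red, G=green, H=yellow.
That is already a proper 5-coloring.

Yes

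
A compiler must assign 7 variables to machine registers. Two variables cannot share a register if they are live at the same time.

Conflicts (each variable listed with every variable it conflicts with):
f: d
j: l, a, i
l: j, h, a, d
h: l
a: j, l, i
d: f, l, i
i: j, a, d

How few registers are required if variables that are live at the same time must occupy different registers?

j, a, i all conflict with each other, so at least 3 registers are needed.
3 registers suffice: f=1, j=2, l=1, h=2, a=3, d=2, i=1. Every pair that conflicts lands in different registers.

3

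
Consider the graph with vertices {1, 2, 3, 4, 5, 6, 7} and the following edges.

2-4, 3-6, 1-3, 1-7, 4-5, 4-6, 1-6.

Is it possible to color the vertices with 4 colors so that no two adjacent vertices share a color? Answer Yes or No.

The chromatic number is 3. 1, 3, 6 are mutually adjacent, so at least 3 colors are needed.
One proper 3-coloring: 1=b, 2=a, 3=c, 4=b, 5=a, 6=a, 7=a.
Since 4 ≥ 3, a proper 4-coloring certainly exists.

Yes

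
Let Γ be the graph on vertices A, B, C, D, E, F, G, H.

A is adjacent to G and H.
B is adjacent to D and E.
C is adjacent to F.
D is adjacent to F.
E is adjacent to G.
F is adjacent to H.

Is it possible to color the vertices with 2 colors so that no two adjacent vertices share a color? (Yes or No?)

The cycle A-G-E-B-D-F-H-A has odd length 7, so it cannot be 2-colored; at least 3 colors are needed.
So 2 colors are not enough.

No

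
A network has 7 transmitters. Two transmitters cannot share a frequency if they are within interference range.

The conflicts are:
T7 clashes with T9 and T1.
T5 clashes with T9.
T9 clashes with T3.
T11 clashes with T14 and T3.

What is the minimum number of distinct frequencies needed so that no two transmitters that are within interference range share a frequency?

2

T11 and T3 conflict, so at least 2 frequencies are needed.
A valid assignment using 2 frequencies: T7=2, T5=2, T9=1, T11=1, T14=2, T3=2, T1=1. Every pair that conflicts lands in different frequencies.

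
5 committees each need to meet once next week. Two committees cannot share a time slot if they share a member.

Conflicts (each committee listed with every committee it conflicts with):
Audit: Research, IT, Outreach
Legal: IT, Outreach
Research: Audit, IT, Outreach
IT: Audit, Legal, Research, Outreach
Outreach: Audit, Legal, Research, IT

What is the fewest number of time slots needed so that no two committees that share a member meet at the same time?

4

Audit, Research, IT, Outreach all conflict with each other, so at least 4 time slots are needed.
4 time slots suffice: time slot 1 → {Outreach}; time slot 2 → {IT}; time slot 3 → {Legal, Research}; time slot 4 → {Audit}. No two conflicting committees share a time slot.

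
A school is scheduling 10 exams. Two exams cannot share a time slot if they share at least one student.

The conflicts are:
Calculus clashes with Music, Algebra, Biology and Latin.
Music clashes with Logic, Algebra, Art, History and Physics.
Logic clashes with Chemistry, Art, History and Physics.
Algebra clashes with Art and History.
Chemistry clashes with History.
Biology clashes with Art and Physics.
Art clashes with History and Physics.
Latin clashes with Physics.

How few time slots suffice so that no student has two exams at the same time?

Music, Logic, Art, Physics are mutually in conflict, so at least 4 time slots are needed.
4 time slots suffice: time slot 1 → {Music, Chemistry, Biology, Latin}; time slot 2 → {Calculus, Art}; time slot 3 → {History, Physics}; time slot 4 → {Logic, Algebra}. Each listed conflict is separated.

4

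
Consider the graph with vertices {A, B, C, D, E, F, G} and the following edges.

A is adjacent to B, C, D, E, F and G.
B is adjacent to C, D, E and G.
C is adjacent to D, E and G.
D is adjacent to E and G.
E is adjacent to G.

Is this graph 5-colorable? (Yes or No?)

No

A, B, C, D, E, G form a clique, so at least 6 colors are needed.
So 5 colors are not enough.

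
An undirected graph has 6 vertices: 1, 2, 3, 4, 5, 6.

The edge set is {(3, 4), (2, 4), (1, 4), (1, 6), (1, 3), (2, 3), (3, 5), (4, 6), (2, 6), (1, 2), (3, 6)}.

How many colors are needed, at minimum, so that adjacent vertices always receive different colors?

1, 2, 3, 4, 6 form a clique, so at least 5 colors are needed.
5 colors suffice: color a → {3}; color b → {5, 6}; color c → {4}; color d → {2}; color e → {1}. No two adjacent vertices share a color.

5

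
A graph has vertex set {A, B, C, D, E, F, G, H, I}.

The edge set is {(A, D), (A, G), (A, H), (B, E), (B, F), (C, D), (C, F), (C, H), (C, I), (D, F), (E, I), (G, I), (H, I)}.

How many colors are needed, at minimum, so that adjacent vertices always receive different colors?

3

C, H, I are pairwise adjacent, so at least 3 colors are needed.
3 colors suffice: A=1, B=2, C=1, D=2, E=1, F=3, G=3, H=3, I=2. Each edge has distinct colors on its endpoints.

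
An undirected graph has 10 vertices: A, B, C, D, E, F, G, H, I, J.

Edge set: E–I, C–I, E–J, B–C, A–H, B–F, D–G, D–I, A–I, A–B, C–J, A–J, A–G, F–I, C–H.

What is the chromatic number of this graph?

2

B and F are adjacent, so at least 2 colors are needed.
2 colors suffice: color 1 → {A, C, D, E, F}; color 2 → {B, G, H, I, J}. Each edge has distinct colors on its endpoints.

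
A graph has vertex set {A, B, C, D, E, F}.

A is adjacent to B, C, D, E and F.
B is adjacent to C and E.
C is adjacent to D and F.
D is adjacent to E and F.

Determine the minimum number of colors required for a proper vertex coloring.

4

A, C, D, F are mutually adjacent (a clique of size 4), so at least 4 colors are needed.
A valid assignment using 4 colors: A=1, B=3, C=2, D=3, E=2, F=4. Each edge has distinct colors on its endpoints.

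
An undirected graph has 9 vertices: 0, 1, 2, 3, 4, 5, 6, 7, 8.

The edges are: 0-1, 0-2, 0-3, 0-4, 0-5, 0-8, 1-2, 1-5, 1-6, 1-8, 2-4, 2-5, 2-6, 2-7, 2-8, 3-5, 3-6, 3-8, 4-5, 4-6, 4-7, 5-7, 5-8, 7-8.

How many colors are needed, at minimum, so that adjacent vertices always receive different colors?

5

0, 1, 2, 5, 8 are mutually adjacent (a clique of size 5), so at least 5 colors are needed.
5 colors suffice: color a → {5, 6}; color b → {2, 3}; color c → {4, 8}; color d → {0, 7}; color e → {1}. No two adjacent vertices share a color.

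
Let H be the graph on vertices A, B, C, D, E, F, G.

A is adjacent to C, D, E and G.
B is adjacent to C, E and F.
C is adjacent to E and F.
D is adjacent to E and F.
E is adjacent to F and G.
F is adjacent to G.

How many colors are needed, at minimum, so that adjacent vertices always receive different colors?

4

B, C, E, F are pairwise adjacent (a clique of size 4), so at least 4 colors are needed.
4 colors suffice: color 1 → {E}; color 2 → {A, F}; color 3 → {C, D, G}; color 4 → {B}. Every edge joins two different colors.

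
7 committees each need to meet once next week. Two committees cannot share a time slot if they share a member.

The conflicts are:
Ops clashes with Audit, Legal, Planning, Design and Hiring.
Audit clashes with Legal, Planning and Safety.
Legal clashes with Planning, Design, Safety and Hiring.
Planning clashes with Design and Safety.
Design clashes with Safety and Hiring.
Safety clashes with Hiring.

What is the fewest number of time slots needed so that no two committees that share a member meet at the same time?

4

Ops, Legal, Planning, Design are mutually in conflict, so at least 4 time slots are needed.
A valid assignment using 4 time slots: Ops=2, Audit=3, Legal=1, Planning=4, Design=3, Safety=2, Hiring=4. Each listed conflict is separated.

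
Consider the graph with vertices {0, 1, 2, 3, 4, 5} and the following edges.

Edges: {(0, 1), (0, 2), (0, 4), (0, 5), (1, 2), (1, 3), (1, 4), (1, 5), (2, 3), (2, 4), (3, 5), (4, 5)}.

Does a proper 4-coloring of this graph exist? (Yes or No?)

Yes

The chromatic number is 4. 0, 1, 2, 4 are mutually adjacent (a clique of size 4), so at least 4 colors are needed.
4 colors suffice: color a → {1}; color b → {0, 3}; color c → {4}; color d → {2, 5}.
That is already a proper 4-coloring.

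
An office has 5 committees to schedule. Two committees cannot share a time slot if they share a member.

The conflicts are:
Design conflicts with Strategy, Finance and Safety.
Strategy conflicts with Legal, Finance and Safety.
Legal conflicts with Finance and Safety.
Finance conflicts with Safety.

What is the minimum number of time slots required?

Design, Strategy, Finance, Safety pairwise conflict, so at least 4 time slots are needed.
4 time slots suffice: time slot 1 → {Safety}; time slot 2 → {Strategy}; time slot 3 → {Finance}; time slot 4 → {Design, Legal}. No two conflicting committees share a time slot.

4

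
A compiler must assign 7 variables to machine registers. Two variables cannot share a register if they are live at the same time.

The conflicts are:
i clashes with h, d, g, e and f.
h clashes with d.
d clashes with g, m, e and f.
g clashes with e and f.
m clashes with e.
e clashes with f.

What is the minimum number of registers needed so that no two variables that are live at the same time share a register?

5

i, d, g, e, f all conflict with each other, so at least 5 registers are needed.
5 registers suffice: i=2, h=3, d=1, g=4, m=2, e=3, f=5. Every pair that conflicts lands in different registers.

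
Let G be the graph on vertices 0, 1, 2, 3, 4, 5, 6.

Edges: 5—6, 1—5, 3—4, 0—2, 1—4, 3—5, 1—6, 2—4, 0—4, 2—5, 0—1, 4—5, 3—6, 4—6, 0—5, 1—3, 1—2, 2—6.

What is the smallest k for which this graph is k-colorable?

0, 1, 2, 4, 5 are pairwise adjacent (a clique of size 5), so at least 5 colors are needed.
5 colors suffice: 0=purple, 1=red, 2=yellow, 3=yellow, 4=blue, 5=green, 6=purple. No two adjacent vertices share a color.

5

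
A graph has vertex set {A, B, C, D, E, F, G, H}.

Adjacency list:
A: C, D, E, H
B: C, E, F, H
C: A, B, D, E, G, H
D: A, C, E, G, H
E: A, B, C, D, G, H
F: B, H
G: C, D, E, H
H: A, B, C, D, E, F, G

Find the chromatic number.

5

C, D, E, G, H are pairwise adjacent (a clique of size 5), so at least 5 colors are needed.
5 colors suffice: color red → {H}; color blue → {C, F}; color green → {E}; color yellow → {B, D}; color purple → {A, G}. No two adjacent vertices share a color.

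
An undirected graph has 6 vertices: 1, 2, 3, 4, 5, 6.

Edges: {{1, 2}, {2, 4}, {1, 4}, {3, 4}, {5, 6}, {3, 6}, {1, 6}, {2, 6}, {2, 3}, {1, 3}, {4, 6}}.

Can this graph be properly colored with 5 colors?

Yes

The chromatic number is 5. 1, 2, 3, 4, 6 are pairwise adjacent (a clique of size 5), so at least 5 colors are needed.
5 colors suffice: color a → {6}; color b → {3, 5}; color c → {4}; color d → {2}; color e → {1}.
That is already a proper 5-coloring.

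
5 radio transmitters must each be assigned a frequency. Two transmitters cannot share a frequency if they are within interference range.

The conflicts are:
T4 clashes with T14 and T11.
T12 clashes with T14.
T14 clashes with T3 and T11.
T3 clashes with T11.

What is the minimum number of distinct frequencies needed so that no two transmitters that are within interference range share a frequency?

3

T4, T14, T11 pairwise conflict, so at least 3 frequencies are needed.
A valid assignment using 3 frequencies: T4=3, T12=2, T14=1, T3=3, T11=2. Each listed conflict is separated.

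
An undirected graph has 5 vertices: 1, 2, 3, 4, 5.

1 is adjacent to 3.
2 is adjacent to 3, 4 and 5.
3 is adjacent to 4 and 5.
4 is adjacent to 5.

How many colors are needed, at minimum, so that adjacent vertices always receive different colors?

4

2, 3, 4, 5 form a clique, so at least 4 colors are needed.
4 colors suffice: color a → {3}; color b → {1, 4}; color c → {5}; color d → {2}. No two adjacent vertices share a color.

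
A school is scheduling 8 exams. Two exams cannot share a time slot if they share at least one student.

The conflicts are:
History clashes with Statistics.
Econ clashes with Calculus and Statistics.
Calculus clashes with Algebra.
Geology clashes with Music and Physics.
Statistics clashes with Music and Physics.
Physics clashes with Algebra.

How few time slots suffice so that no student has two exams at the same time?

The cycle Physics-Statistics-Econ-Calculus-Algebra-Physics has odd length 5, so it cannot be 2-colored; at least 3 time slots are needed.
3 time slots suffice: time slot 1 → {Calculus, Geology, Statistics}; time slot 2 → {History, Econ, Music, Physics}; time slot 3 → {Algebra}. Each listed conflict is separated.

3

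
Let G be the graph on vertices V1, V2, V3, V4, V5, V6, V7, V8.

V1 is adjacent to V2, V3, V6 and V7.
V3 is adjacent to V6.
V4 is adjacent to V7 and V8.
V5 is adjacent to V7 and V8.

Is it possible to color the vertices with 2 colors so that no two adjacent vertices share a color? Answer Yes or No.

V1, V3, V6 form a triangle, so at least 3 colors are needed.
So 2 colors are not enough.

No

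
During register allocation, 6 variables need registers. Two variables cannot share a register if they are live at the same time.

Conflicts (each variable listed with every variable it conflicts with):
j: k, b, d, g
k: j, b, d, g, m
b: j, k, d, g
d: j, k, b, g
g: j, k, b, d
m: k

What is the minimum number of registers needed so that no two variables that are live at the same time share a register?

j, k, b, d, g all conflict with each other, so at least 5 registers are needed.
5 registers suffice: j=2, k=1, b=3, d=5, g=4, m=2. Every pair that conflicts lands in different registers.

5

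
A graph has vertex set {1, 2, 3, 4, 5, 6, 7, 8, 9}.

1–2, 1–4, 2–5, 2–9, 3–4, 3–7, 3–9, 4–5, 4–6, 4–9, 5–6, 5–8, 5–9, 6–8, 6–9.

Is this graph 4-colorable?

The chromatic number is 4. 4, 5, 6, 9 are mutually adjacent (a clique of size 4), so at least 4 colors are needed.
4 colors suffice: color a → {2, 4, 7, 8}; color b → {1, 9}; color c → {3, 5}; color d → {6}.
That is already a proper 4-coloring.

Yes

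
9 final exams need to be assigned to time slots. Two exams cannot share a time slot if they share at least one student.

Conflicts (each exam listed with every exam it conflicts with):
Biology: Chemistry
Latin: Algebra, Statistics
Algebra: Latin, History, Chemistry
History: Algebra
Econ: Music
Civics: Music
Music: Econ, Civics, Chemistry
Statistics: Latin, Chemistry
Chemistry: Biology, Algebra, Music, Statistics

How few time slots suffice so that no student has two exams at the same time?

Algebra and Chemistry conflict, so at least 2 time slots are needed.
2 time slots suffice: Biology=2, Latin=1, Algebra=2, History=1, Econ=1, Civics=1, Music=2, Statistics=2, Chemistry=1. No two conflicting exams share a time slot.

2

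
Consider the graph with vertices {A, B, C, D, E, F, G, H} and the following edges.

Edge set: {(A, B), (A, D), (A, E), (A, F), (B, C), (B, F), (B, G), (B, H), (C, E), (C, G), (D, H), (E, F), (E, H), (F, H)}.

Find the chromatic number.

B, C, G are pairwise adjacent, so at least 3 colors are needed.
3 colors suffice: color red → {B, D, E}; color blue → {A, C, H}; color green → {F, G}. Every edge joins two different colors.

3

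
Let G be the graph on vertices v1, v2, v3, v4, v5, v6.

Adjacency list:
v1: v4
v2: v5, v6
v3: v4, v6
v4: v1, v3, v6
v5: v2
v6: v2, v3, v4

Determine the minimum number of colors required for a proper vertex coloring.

3

v3, v4, v6 are pairwise adjacent, so at least 3 colors are needed.
A valid assignment using 3 colors: v1=1, v2=2, v3=3, v4=2, v5=1, v6=1. No two adjacent vertices share a color.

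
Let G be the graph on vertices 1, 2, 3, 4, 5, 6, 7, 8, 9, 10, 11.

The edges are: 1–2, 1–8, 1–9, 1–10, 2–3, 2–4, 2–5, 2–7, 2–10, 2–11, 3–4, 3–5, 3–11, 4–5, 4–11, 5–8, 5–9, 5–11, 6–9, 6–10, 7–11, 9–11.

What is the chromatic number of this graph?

5

2, 3, 4, 5, 11 are pairwise adjacent (a clique of size 5), so at least 5 colors are needed.
5 colors suffice: 1=b, 2=a, 3=d, 4=e, 5=c, 6=b, 7=c, 8=a, 9=a, 10=c, 11=b. Each edge has distinct colors on its endpoints.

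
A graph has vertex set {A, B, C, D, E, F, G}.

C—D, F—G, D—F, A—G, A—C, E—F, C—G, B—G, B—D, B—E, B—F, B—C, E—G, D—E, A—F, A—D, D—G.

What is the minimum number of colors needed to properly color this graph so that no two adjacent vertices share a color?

B, D, E, F, G are mutually adjacent (a clique of size 5), so at least 5 colors are needed.
5 colors suffice: color 1 → {D}; color 2 → {G}; color 3 → {C, F}; color 4 → {A, B}; color 5 → {E}. No two adjacent vertices share a color.

5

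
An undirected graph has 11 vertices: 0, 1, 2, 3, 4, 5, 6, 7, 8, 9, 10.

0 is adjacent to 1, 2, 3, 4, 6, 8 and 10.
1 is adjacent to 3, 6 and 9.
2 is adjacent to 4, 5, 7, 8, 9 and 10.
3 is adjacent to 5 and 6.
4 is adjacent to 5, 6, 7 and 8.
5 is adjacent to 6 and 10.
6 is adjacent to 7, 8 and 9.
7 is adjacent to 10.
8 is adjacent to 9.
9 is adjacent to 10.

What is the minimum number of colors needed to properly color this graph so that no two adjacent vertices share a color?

0, 1, 3, 6 form a clique, so at least 4 colors are needed.
One proper 4-coloring: 0=blue, 1=green, 2=red, 3=yellow, 4=green, 5=blue, 6=red, 7=blue, 8=yellow, 9=blue, 10=green. Every edge joins two different colors.

4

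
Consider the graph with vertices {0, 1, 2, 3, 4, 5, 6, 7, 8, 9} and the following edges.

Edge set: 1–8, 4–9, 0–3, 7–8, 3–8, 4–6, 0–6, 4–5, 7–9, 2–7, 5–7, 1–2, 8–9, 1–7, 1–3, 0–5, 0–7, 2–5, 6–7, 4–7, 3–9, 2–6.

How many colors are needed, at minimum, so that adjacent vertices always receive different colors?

2, 5, 7 are mutually adjacent, so at least 3 colors are needed.
One proper 3-coloring: 0=green, 1=blue, 2=green, 3=red, 4=green, 5=blue, 6=blue, 7=red, 8=green, 9=blue. Each edge has distinct colors on its endpoints.

3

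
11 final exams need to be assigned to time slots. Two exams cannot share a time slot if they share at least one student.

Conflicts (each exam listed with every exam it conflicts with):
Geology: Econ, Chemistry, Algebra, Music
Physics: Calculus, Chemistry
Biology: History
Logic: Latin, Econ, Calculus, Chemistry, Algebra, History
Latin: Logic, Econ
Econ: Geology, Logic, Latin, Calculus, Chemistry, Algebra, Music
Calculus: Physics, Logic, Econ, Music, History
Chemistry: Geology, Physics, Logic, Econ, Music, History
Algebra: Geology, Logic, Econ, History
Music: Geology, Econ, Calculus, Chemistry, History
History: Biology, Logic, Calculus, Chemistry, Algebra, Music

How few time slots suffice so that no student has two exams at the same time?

4

Geology, Econ, Chemistry, Music pairwise conflict, so at least 4 time slots are needed.
4 time slots suffice: time slot 1 → {Physics, Econ, History}; time slot 2 → {Biology, Logic, Music}; time slot 3 → {Latin, Calculus, Chemistry, Algebra}; time slot 4 → {Geology}. Every pair that conflicts lands in different time slots.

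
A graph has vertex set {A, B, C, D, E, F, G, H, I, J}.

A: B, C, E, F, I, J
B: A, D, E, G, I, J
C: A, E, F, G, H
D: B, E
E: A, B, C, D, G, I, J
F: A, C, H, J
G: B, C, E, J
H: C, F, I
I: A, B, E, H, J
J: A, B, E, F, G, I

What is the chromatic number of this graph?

A, B, E, I, J are mutually adjacent (a clique of size 5), so at least 5 colors are needed.
5 colors suffice: color 1 → {E, F}; color 2 → {A, D, G, H}; color 3 → {B, C}; color 4 → {J}; color 5 → {I}. Each edge has distinct colors on its endpoints.

5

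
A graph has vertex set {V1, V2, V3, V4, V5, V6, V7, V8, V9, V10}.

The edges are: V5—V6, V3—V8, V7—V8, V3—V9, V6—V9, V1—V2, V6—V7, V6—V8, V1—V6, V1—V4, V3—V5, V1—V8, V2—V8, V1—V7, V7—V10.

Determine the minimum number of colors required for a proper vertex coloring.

4

V1, V6, V7, V8 form a clique, so at least 4 colors are needed.
4 colors suffice: color 1 → {V2, V3, V4, V6, V10}; color 2 → {V5, V8, V9}; color 3 → {V1}; color 4 → {V7}. Every edge joins two different colors.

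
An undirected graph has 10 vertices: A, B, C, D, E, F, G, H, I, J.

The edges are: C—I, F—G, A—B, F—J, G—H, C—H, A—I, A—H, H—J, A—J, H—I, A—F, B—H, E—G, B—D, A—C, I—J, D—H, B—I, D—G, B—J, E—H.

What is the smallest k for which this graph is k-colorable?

A, B, H, I, J are mutually adjacent (a clique of size 5), so at least 5 colors are needed.
5 colors suffice: A=2, B=4, C=3, D=3, E=3, F=1, G=2, H=1, I=5, J=3. Each edge has distinct colors on its endpoints.

5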